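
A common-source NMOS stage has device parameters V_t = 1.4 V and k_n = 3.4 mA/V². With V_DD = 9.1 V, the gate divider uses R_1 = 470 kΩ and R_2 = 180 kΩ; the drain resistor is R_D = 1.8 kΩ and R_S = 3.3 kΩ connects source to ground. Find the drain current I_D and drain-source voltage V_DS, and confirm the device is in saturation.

I_D ≈ 0.23 mA, V_DS ≈ 7.9 V

V_G = V_DD·R_2/(R_1+R_2) = 9.1×180/650 = 2.52 V.
Assume saturation: I_D = (k_n/2)(V_GS − V_t)² with V_GS = V_G − I_D·R_S = 2.52 − 3.3·I_D.
Substituting gives 18.5·I_D² − 13.6·I_D + 2.13 = 0, with roots I_D = 0.228 or 0.504 mA.
The root I_D = 0.504 mA gives V_GS = 0.855 V ≤ V_t, so take I_D = 0.228 mA.
Then V_GS = 1.77 V and V_DS = V_DD − I_D(R_D+R_S) = 9.1 − 0.228×5.1 = 7.94 V.
Saturation requires V_DS ≥ V_GS − V_t = 0.366 V; 7.94 ≥ 0.366 ✓.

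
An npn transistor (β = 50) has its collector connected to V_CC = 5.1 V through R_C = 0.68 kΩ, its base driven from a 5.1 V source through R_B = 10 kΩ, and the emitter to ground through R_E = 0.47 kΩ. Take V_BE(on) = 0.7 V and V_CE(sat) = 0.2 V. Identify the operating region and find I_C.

saturation; I_C ≈ 4.2 mA

Assume active: I_B = (5.1 − 0.7)/(10 + 51×0.47) = 0.13 mA, I_C = β·I_B = 6.48 mA.
Then V_CE = 5.1 − 6.48×0.68 − 6.61×0.47 = -2.41 V < 0.2 V — the active assumption fails.
Re-solve with V_CE = 0.2 V. KCL at the emitter: V_E/R_E = (V_BB−0.7−V_E)/R_B + (V_CC−0.2−V_E)/R_C, giving V_E = 2.07 V.
I_C = (V_CC − 0.2 − V_E)/R_C = (4.9 − 2.07)/0.68 = 4.17 mA.
Check: I_B = (4.4 − 2.07)/10 = 0.233 mA, and β·I_B = 11.7 mA > I_C, confirming saturation.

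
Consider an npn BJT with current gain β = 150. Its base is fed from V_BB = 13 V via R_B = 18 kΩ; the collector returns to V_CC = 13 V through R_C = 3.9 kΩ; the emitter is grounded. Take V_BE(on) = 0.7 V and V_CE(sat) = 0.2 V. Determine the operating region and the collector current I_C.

Assume active: I_B = (13 − 0.7)/18 = 0.683 mA, giving I_C = β·I_B = 102 mA.
But then V_CE = 13 − 102×3.9 = -387 V < V_CE(sat) = 0.2 V — impossible in the active region.
So the transistor is saturated. With V_CE = 0.2 V, I_C = (V_CC − 0.2)/R_C = 12.8/3.9 = 3.28 mA.
Check: β·I_B = 102 mA > I_C = 3.28 mA, confirming saturation.

saturation; I_C ≈ 3.3 mA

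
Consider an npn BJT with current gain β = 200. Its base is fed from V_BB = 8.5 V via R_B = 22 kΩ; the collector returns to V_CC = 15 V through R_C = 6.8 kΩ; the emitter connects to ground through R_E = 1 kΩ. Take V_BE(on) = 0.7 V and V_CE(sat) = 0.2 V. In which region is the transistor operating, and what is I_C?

saturation; I_C ≈ 1.9 mA

Assume active: I_B = (8.5 − 0.7)/(22 + 201×1) = 0.035 mA, I_C = β·I_B = 7 mA.
Then V_CE = 15 − 7×6.8 − 7.03×1 = -39.6 V < 0.2 V — the active assumption fails.
Re-solve with V_CE = 0.2 V. KCL at the emitter: V_E/R_E = (V_BB−0.7−V_E)/R_B + (V_CC−0.2−V_E)/R_C, giving V_E = 2.12 V.
I_C = (V_CC − 0.2 − V_E)/R_C = (14.8 − 2.12)/6.8 = 1.86 mA.
Check: I_B = (7.8 − 2.12)/22 = 0.258 mA, and β·I_B = 51.6 mA > I_C, confirming saturation.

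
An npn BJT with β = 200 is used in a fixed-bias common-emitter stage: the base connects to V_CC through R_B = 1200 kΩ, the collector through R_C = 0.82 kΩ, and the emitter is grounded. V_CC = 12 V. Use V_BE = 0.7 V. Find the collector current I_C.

I_C ≈ 1.9 mA

Base loop: V_CC = I_B·R_B + V_BE, so I_B = (12 − 0.7)/1200 kΩ = 0.00942 mA.
In the active region I_C = β·I_B = 200 × 0.00942 = 1.88 mA.
Collector loop: V_CE = V_CC − I_C·R_C = 12 − 1.88×0.82 = 10.5 V.
Since V_CE = 10.5 V > V_CE(sat) ≈ 0.2 V, the transistor is in the active region as assumed.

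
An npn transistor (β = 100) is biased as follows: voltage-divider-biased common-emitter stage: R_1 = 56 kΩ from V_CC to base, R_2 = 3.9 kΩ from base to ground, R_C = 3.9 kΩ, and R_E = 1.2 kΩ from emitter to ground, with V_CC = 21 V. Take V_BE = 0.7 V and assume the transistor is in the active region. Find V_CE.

Thevenize the base divider: V_Th = V_CC·R_2/(R_1+R_2) = 21×3.9/59.9 = 1.37 V, R_Th = R_1‖R_2 = 3.65 kΩ.
Base-emitter loop: V_Th = I_B·R_Th + V_BE + (β+1)I_B·R_E, so I_B = (1.37 − 0.7) / (3.65 + 101×1.2) = 0.00534 mA.
I_C = β·I_B = 100×0.00534 = 0.534 mA, and I_E = (β+1)I_B = 0.54 mA.
V_CE = V_CC − I_C·R_C − I_E·R_E = 21 − 0.534×3.9 − 0.54×1.2 = 18.3 V.
V_CE = 18.3 V > 0.2 V confirms active-region operation.

V_CE ≈ 18 V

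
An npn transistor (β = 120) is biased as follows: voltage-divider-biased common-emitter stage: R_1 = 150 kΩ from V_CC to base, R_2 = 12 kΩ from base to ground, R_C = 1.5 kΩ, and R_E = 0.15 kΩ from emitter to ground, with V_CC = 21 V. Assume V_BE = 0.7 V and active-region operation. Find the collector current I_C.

Thevenize the base divider: V_Th = V_CC·R_2/(R_1+R_2) = 21×12/162 = 1.56 V, R_Th = R_1‖R_2 = 11.1 kΩ.
Base-emitter loop: V_Th = I_B·R_Th + V_BE + (β+1)I_B·R_E, so I_B = (1.56 − 0.7) / (11.1 + 121×0.15) = 0.0292 mA.
I_C = β·I_B = 120×0.0292 = 3.51 mA, and I_E = (β+1)I_B = 3.54 mA.
V_CE = V_CC − I_C·R_C − I_E·R_E = 21 − 3.51×1.5 − 3.54×0.15 = 15.2 V.
V_CE = 15.2 V > 0.2 V confirms active-region operation.

I_C ≈ 3.5 mA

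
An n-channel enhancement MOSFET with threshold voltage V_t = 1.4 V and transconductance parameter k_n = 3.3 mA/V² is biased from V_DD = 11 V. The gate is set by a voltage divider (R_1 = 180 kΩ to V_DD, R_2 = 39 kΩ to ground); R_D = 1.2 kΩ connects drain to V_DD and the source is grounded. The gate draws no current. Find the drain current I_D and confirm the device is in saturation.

V_G = V_DD·R_2/(R_1+R_2) = 11×39/219 = 1.96 V. With the source grounded, V_GS = V_G = 1.96 V.
Assume saturation: I_D = (k_n/2)(V_GS − V_t)² = (3.3/2)×(1.96 − 1.4)² = 1.65×0.559² = 0.515 mA.
V_DS = V_DD − I_D·R_D = 11 − 0.515×1.2 = 10.4 V.
Saturation requires V_DS ≥ V_GS − V_t = 0.559 V; 10.4 ≥ 0.559 ✓.

I_D ≈ 0.52 mA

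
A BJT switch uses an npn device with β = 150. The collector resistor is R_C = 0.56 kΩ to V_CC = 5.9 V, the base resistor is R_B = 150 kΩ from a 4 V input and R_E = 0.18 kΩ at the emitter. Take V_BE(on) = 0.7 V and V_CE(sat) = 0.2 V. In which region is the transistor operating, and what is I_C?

active; I_C ≈ 2.8 mA

Assume active. Base-emitter loop: I_B = (V_BB − V_BE)/(R_B + (β+1)R_E) = (4 − 0.7)/(150 + 151×0.18) = 0.0186 mA.
I_C = β·I_B = 150×0.0186 = 2.79 mA.
V_CE = V_CC − I_C·R_C − I_E·R_E = 5.9 − 2.79×0.56 − 2.81×0.18 = 3.83 V > V_CE(sat), so the active-region assumption holds.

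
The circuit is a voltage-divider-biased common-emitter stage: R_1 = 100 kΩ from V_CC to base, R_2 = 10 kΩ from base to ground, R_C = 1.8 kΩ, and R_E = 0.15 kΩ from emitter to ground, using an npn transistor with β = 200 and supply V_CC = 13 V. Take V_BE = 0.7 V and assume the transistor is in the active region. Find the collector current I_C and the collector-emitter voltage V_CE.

I_C ≈ 2.5 mA, V_CE ≈ 8.2 V

Thevenize the base divider: V_Th = V_CC·R_2/(R_1+R_2) = 13×10/110 = 1.18 V, R_Th = R_1‖R_2 = 9.09 kΩ.
Base-emitter loop: V_Th = I_B·R_Th + V_BE + (β+1)I_B·R_E, so I_B = (1.18 − 0.7) / (9.09 + 201×0.15) = 0.0123 mA.
I_C = β·I_B = 200×0.0123 = 2.46 mA, and I_E = (β+1)I_B = 2.47 mA.
V_CE = V_CC − I_C·R_C − I_E·R_E = 13 − 2.46×1.8 − 2.47×0.15 = 8.21 V.
V_CE = 8.21 V > 0.2 V confirms active-region operation.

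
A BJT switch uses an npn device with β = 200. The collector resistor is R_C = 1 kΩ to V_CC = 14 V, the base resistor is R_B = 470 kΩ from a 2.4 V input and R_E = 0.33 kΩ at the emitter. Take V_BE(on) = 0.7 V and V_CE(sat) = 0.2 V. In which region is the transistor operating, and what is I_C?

Assume active. Base-emitter loop: I_B = (V_BB − V_BE)/(R_B + (β+1)R_E) = (2.4 − 0.7)/(470 + 201×0.33) = 0.00317 mA.
I_C = β·I_B = 200×0.00317 = 0.634 mA.
V_CE = V_CC − I_C·R_C − I_E·R_E = 14 − 0.634×1 − 0.637×0.33 = 13.2 V > V_CE(sat), so the active-region assumption holds.

active; I_C ≈ 0.63 mA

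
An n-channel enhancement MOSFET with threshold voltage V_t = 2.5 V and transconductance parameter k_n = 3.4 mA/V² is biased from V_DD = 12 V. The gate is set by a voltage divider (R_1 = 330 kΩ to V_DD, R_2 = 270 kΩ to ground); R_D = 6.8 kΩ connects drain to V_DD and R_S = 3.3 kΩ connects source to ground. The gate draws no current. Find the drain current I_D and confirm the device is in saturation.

I_D ≈ 0.69 mA

V_G = V_DD·R_2/(R_1+R_2) = 12×270/600 = 5.4 V.
Assume saturation: I_D = (k_n/2)(V_GS − V_t)² with V_GS = V_G − I_D·R_S = 5.4 − 3.3·I_D.
Substituting gives 18.5·I_D² − 33.5·I_D + 14.3 = 0, with roots I_D = 0.686 or 1.13 mA.
The root I_D = 1.13 mA gives V_GS = 1.69 V ≤ V_t, so take I_D = 0.686 mA.
Then V_GS = 3.14 V and V_DS = V_DD − I_D(R_D+R_S) = 12 − 0.686×10.1 = 5.07 V.
Saturation requires V_DS ≥ V_GS − V_t = 0.635 V; 5.07 ≥ 0.635 ✓.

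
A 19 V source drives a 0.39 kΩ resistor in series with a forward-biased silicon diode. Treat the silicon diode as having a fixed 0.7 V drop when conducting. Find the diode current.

KVL around the loop: 19 = V_D + I·R = 0.7 + I × 0.39 kΩ.
So I = (19 − 0.7) / 0.39 kΩ = 18.3 / 0.39 = 46.9 mA.

I ≈ 47 mA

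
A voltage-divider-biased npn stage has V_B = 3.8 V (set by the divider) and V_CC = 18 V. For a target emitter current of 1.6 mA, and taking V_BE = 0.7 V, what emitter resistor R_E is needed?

V_E = V_B − V_BE = 3.8 − 0.7 = 3.1 V.
R_E = V_E / I_E = 3.1 / 1.6 = 1.94 kΩ.

R_E ≈ 1.9 kΩ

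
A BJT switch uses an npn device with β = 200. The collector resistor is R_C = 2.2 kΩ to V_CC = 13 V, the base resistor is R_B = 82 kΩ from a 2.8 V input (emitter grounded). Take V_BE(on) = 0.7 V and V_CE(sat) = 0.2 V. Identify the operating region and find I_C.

active; I_C ≈ 5.1 mA

Assume active. Base-emitter loop: I_B = (V_BB − V_BE)/R_B = (2.8 − 0.7)/82 = 0.0256 mA.
I_C = β·I_B = 200×0.0256 = 5.12 mA.
V_CE = V_CC − I_C·R_C = 13 − 5.12×2.2 = 1.73 V > V_CE(sat), so the active-region assumption holds.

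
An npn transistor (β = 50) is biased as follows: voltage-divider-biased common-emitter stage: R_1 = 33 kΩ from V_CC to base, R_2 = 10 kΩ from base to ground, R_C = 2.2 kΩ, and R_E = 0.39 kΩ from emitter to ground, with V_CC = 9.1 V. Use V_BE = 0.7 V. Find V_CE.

V_CE ≈ 2.4 V

Thevenize the base divider: V_Th = V_CC·R_2/(R_1+R_2) = 9.1×10/43 = 2.12 V, R_Th = R_1‖R_2 = 7.67 kΩ.
Base-emitter loop: V_Th = I_B·R_Th + V_BE + (β+1)I_B·R_E, so I_B = (2.12 − 0.7) / (7.67 + 51×0.39) = 0.0514 mA.
I_C = β·I_B = 50×0.0514 = 2.57 mA, and I_E = (β+1)I_B = 2.62 mA.
V_CE = V_CC − I_C·R_C − I_E·R_E = 9.1 − 2.57×2.2 − 2.62×0.39 = 2.43 V.
V_CE = 2.43 V > 0.2 V confirms active-region operation.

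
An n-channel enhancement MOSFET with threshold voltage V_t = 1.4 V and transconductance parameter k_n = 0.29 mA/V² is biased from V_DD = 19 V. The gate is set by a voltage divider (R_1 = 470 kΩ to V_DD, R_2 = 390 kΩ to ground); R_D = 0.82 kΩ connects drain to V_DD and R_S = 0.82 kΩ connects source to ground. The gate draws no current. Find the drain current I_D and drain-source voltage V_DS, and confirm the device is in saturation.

I_D ≈ 3.1 mA, V_DS ≈ 14 V

V_G = V_DD·R_2/(R_1+R_2) = 19×390/860 = 8.62 V.
Assume saturation: I_D = (k_n/2)(V_GS − V_t)² with V_GS = V_G − I_D·R_S = 8.62 − 0.82·I_D.
Substituting gives 0.0975·I_D² − 2.72·I_D + 7.55 = 0, with roots I_D = 3.13 or 24.7 mA.
The root I_D = 24.7 mA gives V_GS = -11.7 V ≤ V_t, so take I_D = 3.13 mA.
Then V_GS = 6.05 V and V_DS = V_DD − I_D(R_D+R_S) = 19 − 3.13×1.64 = 13.9 V.
Saturation requires V_DS ≥ V_GS − V_t = 4.65 V; 13.9 ≥ 4.65 ✓.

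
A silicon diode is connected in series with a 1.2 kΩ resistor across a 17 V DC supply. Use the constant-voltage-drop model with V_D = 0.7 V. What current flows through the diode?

I ≈ 14 mA

KVL around the loop: 17 = V_D + I·R = 0.7 + I × 1.2 kΩ.
So I = (17 − 0.7) / 1.2 kΩ = 16.3 / 1.2 = 13.6 mA.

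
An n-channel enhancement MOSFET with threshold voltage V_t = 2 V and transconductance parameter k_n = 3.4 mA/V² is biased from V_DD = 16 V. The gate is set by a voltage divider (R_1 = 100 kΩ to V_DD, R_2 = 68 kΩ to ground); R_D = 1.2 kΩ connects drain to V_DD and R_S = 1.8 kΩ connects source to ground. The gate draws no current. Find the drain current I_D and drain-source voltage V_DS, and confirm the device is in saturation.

I_D ≈ 1.9 mA, V_DS ≈ 10 V

V_G = V_DD·R_2/(R_1+R_2) = 16×68/168 = 6.48 V.
Assume saturation: I_D = (k_n/2)(V_GS − V_t)² with V_GS = V_G − I_D·R_S = 6.48 − 1.8·I_D.
Substituting gives 5.51·I_D² − 28.4·I_D + 34.1 = 0, with roots I_D = 1.9 or 3.26 mA.
The root I_D = 3.26 mA gives V_GS = 0.616 V ≤ V_t, so take I_D = 1.9 mA.
Then V_GS = 3.06 V and V_DS = V_DD − I_D(R_D+R_S) = 16 − 1.9×3 = 10.3 V.
Saturation requires V_DS ≥ V_GS − V_t = 1.06 V; 10.3 ≥ 1.06 ✓.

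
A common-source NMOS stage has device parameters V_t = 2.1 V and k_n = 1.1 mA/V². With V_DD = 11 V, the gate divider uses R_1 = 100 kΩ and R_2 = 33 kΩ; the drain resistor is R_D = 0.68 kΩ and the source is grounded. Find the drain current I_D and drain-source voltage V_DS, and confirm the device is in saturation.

I_D ≈ 0.22 mA, V_DS ≈ 11 V

V_G = V_DD·R_2/(R_1+R_2) = 11×33/133 = 2.73 V. With the source grounded, V_GS = V_G = 2.73 V.
Assume saturation: I_D = (k_n/2)(V_GS − V_t)² = (1.1/2)×(2.73 − 2.1)² = 0.55×0.629² = 0.218 mA.
V_DS = V_DD − I_D·R_D = 11 − 0.218×0.68 = 10.9 V.
Saturation requires V_DS ≥ V_GS − V_t = 0.629 V; 10.9 ≥ 0.629 ✓.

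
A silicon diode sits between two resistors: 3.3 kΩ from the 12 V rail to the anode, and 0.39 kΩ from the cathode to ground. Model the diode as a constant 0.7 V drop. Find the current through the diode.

The two resistors are in series with the diode, so KVL gives 12 = I·3.3 + 0.7 + I·0.39.
I = (12 − 0.7) / (3.3 + 0.39) kΩ = 11.3 / 3.69 = 3.06 mA.

I ≈ 3.1 mA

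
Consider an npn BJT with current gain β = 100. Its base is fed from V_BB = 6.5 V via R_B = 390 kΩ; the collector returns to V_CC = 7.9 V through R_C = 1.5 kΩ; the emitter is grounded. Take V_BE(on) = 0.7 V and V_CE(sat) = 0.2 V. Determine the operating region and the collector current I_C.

active; I_C ≈ 1.5 mA

Assume active. Base-emitter loop: I_B = (V_BB − V_BE)/R_B = (6.5 − 0.7)/390 = 0.0149 mA.
I_C = β·I_B = 100×0.0149 = 1.49 mA.
V_CE = V_CC − I_C·R_C = 7.9 − 1.49×1.5 = 5.67 V > V_CE(sat), so the active-region assumption holds.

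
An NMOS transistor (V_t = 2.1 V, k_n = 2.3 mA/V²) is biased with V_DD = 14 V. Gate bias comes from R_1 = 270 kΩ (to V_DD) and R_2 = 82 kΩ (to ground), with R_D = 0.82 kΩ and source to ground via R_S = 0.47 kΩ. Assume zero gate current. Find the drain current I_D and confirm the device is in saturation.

I_D ≈ 0.75 mA

V_G = V_DD·R_2/(R_1+R_2) = 14×82/352 = 3.26 V.
Assume saturation: I_D = (k_n/2)(V_GS − V_t)² with V_GS = V_G − I_D·R_S = 3.26 − 0.47·I_D.
Substituting gives 0.254·I_D² − 2.26·I_D + 1.55 = 0, with roots I_D = 0.751 or 8.13 mA.
The root I_D = 8.13 mA gives V_GS = -0.558 V ≤ V_t, so take I_D = 0.751 mA.
Then V_GS = 2.91 V and V_DS = V_DD − I_D(R_D+R_S) = 14 − 0.751×1.29 = 13 V.
Saturation requires V_DS ≥ V_GS − V_t = 0.808 V; 13 ≥ 0.808 ✓.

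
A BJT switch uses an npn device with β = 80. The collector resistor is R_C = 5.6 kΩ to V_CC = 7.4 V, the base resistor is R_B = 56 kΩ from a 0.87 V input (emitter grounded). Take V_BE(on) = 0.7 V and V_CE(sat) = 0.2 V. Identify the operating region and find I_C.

active; I_C ≈ 0.24 mA

Assume active. Base-emitter loop: I_B = (V_BB − V_BE)/R_B = (0.87 − 0.7)/56 = 0.00304 mA.
I_C = β·I_B = 80×0.00304 = 0.243 mA.
V_CE = V_CC − I_C·R_C = 7.4 − 0.243×5.6 = 6.04 V > V_CE(sat), so the active-region assumption holds.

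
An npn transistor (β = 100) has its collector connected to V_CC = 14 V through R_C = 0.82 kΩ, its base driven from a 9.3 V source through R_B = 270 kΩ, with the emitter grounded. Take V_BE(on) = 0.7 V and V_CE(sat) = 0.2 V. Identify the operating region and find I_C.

active; I_C ≈ 3.2 mA

Assume active. Base-emitter loop: I_B = (V_BB − V_BE)/R_B = (9.3 − 0.7)/270 = 0.0319 mA.
I_C = β·I_B = 100×0.0319 = 3.19 mA.
V_CE = V_CC − I_C·R_C = 14 − 3.19×0.82 = 11.4 V > V_CE(sat), so the active-region assumption holds.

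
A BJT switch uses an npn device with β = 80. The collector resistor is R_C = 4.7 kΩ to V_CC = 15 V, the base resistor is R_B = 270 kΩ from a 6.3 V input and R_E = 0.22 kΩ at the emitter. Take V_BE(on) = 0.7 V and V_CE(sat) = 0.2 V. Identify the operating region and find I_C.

Assume active. Base-emitter loop: I_B = (V_BB − V_BE)/(R_B + (β+1)R_E) = (6.3 − 0.7)/(270 + 81×0.22) = 0.0195 mA.
I_C = β·I_B = 80×0.0195 = 1.56 mA.
V_CE = V_CC − I_C·R_C − I_E·R_E = 15 − 1.56×4.7 − 1.58×0.22 = 7.34 V > V_CE(sat), so the active-region assumption holds.

active; I_C ≈ 1.6 mA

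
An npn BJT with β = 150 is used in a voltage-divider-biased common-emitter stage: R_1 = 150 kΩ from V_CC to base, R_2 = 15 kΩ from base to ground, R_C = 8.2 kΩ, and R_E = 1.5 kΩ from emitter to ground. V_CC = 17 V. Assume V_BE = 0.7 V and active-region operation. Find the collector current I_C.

I_C ≈ 0.53 mA

Thevenize the base divider: V_Th = V_CC·R_2/(R_1+R_2) = 17×15/165 = 1.55 V, R_Th = R_1‖R_2 = 13.6 kΩ.
Base-emitter loop: V_Th = I_B·R_Th + V_BE + (β+1)I_B·R_E, so I_B = (1.55 − 0.7) / (13.6 + 151×1.5) = 0.00352 mA.
I_C = β·I_B = 150×0.00352 = 0.528 mA, and I_E = (β+1)I_B = 0.532 mA.
V_CE = V_CC − I_C·R_C − I_E·R_E = 17 − 0.528×8.2 − 0.532×1.5 = 11.9 V.
V_CE = 11.9 V > 0.2 V confirms active-region operation.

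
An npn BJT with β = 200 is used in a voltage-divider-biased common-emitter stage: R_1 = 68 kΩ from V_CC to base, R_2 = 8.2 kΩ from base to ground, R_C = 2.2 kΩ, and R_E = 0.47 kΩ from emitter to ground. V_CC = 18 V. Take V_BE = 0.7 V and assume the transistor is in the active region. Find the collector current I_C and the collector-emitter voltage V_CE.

I_C ≈ 2.4 mA, V_CE ≈ 12 V

Thevenize the base divider: V_Th = V_CC·R_2/(R_1+R_2) = 18×8.2/76.2 = 1.94 V, R_Th = R_1‖R_2 = 7.32 kΩ.
Base-emitter loop: V_Th = I_B·R_Th + V_BE + (β+1)I_B·R_E, so I_B = (1.94 − 0.7) / (7.32 + 201×0.47) = 0.0122 mA.
I_C = β·I_B = 200×0.0122 = 2.43 mA, and I_E = (β+1)I_B = 2.44 mA.
V_CE = V_CC − I_C·R_C − I_E·R_E = 18 − 2.43×2.2 − 2.44×0.47 = 11.5 V.
V_CE = 11.5 V > 0.2 V confirms active-region operation.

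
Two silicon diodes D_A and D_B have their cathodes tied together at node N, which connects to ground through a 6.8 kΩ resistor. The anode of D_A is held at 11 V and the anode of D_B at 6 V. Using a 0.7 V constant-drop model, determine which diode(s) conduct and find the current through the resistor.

Assume both conduct. Then node N would need to be at both 11−0.7 = 10.3 V and 6−0.7 = 5.3 V, which is impossible.
Assume only D_A conducts: V_N = 11 − 0.7 = 10.3 V, so I_R = 10.3/6.8 = 1.51 mA.
Check D_B: its anode-to-cathode voltage is 6 − 10.3 = -4.3 V < 0.7 V, so it is off. The assumption is consistent.

Only D_A conducts; I_R ≈ 1.5 mA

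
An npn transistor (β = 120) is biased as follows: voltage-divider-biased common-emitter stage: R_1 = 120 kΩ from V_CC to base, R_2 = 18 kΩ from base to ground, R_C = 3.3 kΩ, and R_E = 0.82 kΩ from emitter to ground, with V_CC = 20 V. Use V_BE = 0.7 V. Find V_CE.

Thevenize the base divider: V_Th = V_CC·R_2/(R_1+R_2) = 20×18/138 = 2.61 V, R_Th = R_1‖R_2 = 15.7 kΩ.
Base-emitter loop: V_Th = I_B·R_Th + V_BE + (β+1)I_B·R_E, so I_B = (2.61 − 0.7) / (15.7 + 121×0.82) = 0.0166 mA.
I_C = β·I_B = 120×0.0166 = 1.99 mA, and I_E = (β+1)I_B = 2.01 mA.
V_CE = V_CC − I_C·R_C − I_E·R_E = 20 − 1.99×3.3 − 2.01×0.82 = 11.8 V.
V_CE = 11.8 V > 0.2 V confirms active-region operation.

V_CE ≈ 12 V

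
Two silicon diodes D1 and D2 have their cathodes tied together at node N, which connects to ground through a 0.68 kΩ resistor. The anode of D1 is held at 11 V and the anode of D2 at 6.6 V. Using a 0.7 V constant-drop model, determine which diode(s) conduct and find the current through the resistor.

Assume both conduct. Then node N would need to be at both 11−0.7 = 10.3 V and 6.6−0.7 = 5.9 V, which is impossible.
Assume only D1 conducts: V_N = 11 − 0.7 = 10.3 V, so I_R = 10.3/0.68 = 15.1 mA.
Check D2: its anode-to-cathode voltage is 6.6 − 10.3 = -3.7 V < 0.7 V, so it is off. The assumption is consistent.

Only D1 conducts; I_R ≈ 15 mA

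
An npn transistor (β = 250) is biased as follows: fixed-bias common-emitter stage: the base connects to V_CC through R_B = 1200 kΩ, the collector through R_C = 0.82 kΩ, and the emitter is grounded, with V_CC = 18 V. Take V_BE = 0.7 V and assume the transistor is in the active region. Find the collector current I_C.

I_C ≈ 3.6 mA

Base loop: V_CC = I_B·R_B + V_BE, so I_B = (18 − 0.7)/1200 kΩ = 0.0144 mA.
In the active region I_C = β·I_B = 250 × 0.0144 = 3.6 mA.
Collector loop: V_CE = V_CC − I_C·R_C = 18 − 3.6×0.82 = 15 V.
Since V_CE = 15 V > V_CE(sat) ≈ 0.2 V, the transistor is in the active region as assumed.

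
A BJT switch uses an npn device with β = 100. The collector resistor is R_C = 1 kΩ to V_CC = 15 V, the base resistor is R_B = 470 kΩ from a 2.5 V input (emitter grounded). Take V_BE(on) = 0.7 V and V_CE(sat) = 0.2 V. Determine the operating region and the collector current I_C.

active; I_C ≈ 0.38 mA

Assume active. Base-emitter loop: I_B = (V_BB − V_BE)/R_B = (2.5 − 0.7)/470 = 0.00383 mA.
I_C = β·I_B = 100×0.00383 = 0.383 mA.
V_CE = V_CC − I_C·R_C = 15 − 0.383×1 = 14.6 V > V_CE(sat), so the active-region assumption holds.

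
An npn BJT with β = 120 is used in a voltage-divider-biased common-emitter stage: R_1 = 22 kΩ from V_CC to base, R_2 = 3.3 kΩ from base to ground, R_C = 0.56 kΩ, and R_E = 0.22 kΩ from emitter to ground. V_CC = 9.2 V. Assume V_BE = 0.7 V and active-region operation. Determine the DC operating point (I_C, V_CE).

Thevenize the base divider: V_Th = V_CC·R_2/(R_1+R_2) = 9.2×3.3/25.3 = 1.2 V, R_Th = R_1‖R_2 = 2.87 kΩ.
Base-emitter loop: V_Th = I_B·R_Th + V_BE + (β+1)I_B·R_E, so I_B = (1.2 − 0.7) / (2.87 + 121×0.22) = 0.017 mA.
I_C = β·I_B = 120×0.017 = 2.03 mA, and I_E = (β+1)I_B = 2.05 mA.
V_CE = V_CC − I_C·R_C − I_E·R_E = 9.2 − 2.03×0.56 − 2.05×0.22 = 7.61 V.
V_CE = 7.61 V > 0.2 V confirms active-region operation.

I_C ≈ 2 mA, V_CE ≈ 7.6 V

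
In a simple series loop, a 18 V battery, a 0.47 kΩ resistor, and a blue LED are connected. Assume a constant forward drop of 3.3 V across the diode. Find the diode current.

KVL around the loop: 18 = V_D + I·R = 3.3 + I × 0.47 kΩ.
So I = (18 − 3.3) / 0.47 kΩ = 14.7 / 0.47 = 31.3 mA.

I ≈ 31 mA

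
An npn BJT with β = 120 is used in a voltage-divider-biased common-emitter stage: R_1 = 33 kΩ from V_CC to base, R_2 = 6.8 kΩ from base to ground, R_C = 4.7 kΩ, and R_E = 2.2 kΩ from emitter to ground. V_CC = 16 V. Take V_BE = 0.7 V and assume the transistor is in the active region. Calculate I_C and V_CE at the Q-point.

I_C ≈ 0.9 mA, V_CE ≈ 9.8 V

Thevenize the base divider: V_Th = V_CC·R_2/(R_1+R_2) = 16×6.8/39.8 = 2.73 V, R_Th = R_1‖R_2 = 5.64 kΩ.
Base-emitter loop: V_Th = I_B·R_Th + V_BE + (β+1)I_B·R_E, so I_B = (2.73 − 0.7) / (5.64 + 121×2.2) = 0.00748 mA.
I_C = β·I_B = 120×0.00748 = 0.898 mA, and I_E = (β+1)I_B = 0.905 mA.
V_CE = V_CC − I_C·R_C − I_E·R_E = 16 − 0.898×4.7 − 0.905×2.2 = 9.79 V.
V_CE = 9.79 V > 0.2 V confirms active-region operation.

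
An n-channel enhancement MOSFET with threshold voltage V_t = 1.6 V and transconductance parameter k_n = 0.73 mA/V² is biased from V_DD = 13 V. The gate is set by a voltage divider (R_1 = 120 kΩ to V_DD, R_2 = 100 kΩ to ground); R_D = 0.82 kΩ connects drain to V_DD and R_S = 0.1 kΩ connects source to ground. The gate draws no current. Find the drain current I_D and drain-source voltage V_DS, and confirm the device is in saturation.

I_D ≈ 5.2 mA, V_DS ≈ 8.2 V

V_G = V_DD·R_2/(R_1+R_2) = 13×100/220 = 5.91 V.
Assume saturation: I_D = (k_n/2)(V_GS − V_t)² with V_GS = V_G − I_D·R_S = 5.91 − 0.1·I_D.
Substituting gives 0.00365·I_D² − 1.31·I_D + 6.78 = 0, with roots I_D = 5.23 or 355 mA.
The root I_D = 355 mA gives V_GS = -29.6 V ≤ V_t, so take I_D = 5.23 mA.
Then V_GS = 5.39 V and V_DS = V_DD − I_D(R_D+R_S) = 13 − 5.23×0.92 = 8.19 V.
Saturation requires V_DS ≥ V_GS − V_t = 3.79 V; 8.19 ≥ 3.79 ✓.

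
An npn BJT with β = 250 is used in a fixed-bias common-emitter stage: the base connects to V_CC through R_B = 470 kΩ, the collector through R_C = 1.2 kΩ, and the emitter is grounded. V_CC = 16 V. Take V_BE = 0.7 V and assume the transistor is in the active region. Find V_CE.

V_CE ≈ 6.2 V

Base loop: V_CC = I_B·R_B + V_BE, so I_B = (16 − 0.7)/470 kΩ = 0.0326 mA.
In the active region I_C = β·I_B = 250 × 0.0326 = 8.14 mA.
Collector loop: V_CE = V_CC − I_C·R_C = 16 − 8.14×1.2 = 6.23 V.
Since V_CE = 6.23 V > V_CE(sat) ≈ 0.2 V, the transistor is in the active region as assumed.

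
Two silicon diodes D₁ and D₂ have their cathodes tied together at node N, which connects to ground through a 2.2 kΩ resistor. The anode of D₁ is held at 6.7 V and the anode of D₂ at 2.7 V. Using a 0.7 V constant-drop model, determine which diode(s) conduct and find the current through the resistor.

Only D₁ conducts; I_R ≈ 2.7 mA

Assume both conduct. Then node N would need to be at both 6.7−0.7 = 6 V and 2.7−0.7 = 2 V, which is impossible.
Assume only D₁ conducts: V_N = 6.7 − 0.7 = 6 V, so I_R = 6/2.2 = 2.73 mA.
Check D₂: its anode-to-cathode voltage is 2.7 − 6 = -3.3 V < 0.7 V, so it is off. The assumption is consistent.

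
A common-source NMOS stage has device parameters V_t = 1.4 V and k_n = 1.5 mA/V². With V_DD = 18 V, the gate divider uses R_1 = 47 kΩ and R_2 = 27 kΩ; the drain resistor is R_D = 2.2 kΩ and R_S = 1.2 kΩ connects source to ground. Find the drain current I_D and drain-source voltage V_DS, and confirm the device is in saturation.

V_G = V_DD·R_2/(R_1+R_2) = 18×27/74 = 6.57 V.
Assume saturation: I_D = (k_n/2)(V_GS − V_t)² with V_GS = V_G − I_D·R_S = 6.57 − 1.2·I_D.
Substituting gives 1.08·I_D² − 10.3·I_D + 20 = 0, with roots I_D = 2.72 or 6.82 mA.
The root I_D = 6.82 mA gives V_GS = -1.62 V ≤ V_t, so take I_D = 2.72 mA.
Then V_GS = 3.3 V and V_DS = V_DD − I_D(R_D+R_S) = 18 − 2.72×3.4 = 8.75 V.
Saturation requires V_DS ≥ V_GS − V_t = 1.9 V; 8.75 ≥ 1.9 ✓.

I_D ≈ 2.7 mA, V_DS ≈ 8.8 V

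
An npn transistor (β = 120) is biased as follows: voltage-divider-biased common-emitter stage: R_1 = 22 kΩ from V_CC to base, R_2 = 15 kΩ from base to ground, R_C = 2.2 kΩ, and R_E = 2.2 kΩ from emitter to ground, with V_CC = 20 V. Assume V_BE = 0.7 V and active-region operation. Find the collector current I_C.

Thevenize the base divider: V_Th = V_CC·R_2/(R_1+R_2) = 20×15/37 = 8.11 V, R_Th = R_1‖R_2 = 8.92 kΩ.
Base-emitter loop: V_Th = I_B·R_Th + V_BE + (β+1)I_B·R_E, so I_B = (8.11 − 0.7) / (8.92 + 121×2.2) = 0.0269 mA.
I_C = β·I_B = 120×0.0269 = 3.23 mA, and I_E = (β+1)I_B = 3.26 mA.
V_CE = V_CC − I_C·R_C − I_E·R_E = 20 − 3.23×2.2 − 3.26×2.2 = 5.72 V.
V_CE = 5.72 V > 0.2 V confirms active-region operation.

I_C ≈ 3.2 mA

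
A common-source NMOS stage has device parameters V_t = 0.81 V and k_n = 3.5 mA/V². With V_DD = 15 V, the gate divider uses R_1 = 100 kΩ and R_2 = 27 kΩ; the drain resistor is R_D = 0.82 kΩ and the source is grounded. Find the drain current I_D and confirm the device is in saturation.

I_D ≈ 9.9 mA

V_G = V_DD·R_2/(R_1+R_2) = 15×27/127 = 3.19 V. With the source grounded, V_GS = V_G = 3.19 V.
Assume saturation: I_D = (k_n/2)(V_GS − V_t)² = (3.5/2)×(3.19 − 0.81)² = 1.75×2.38² = 9.9 mA.
V_DS = V_DD − I_D·R_D = 15 − 9.9×0.82 = 6.88 V.
Saturation requires V_DS ≥ V_GS − V_t = 2.38 V; 6.88 ≥ 2.38 ✓.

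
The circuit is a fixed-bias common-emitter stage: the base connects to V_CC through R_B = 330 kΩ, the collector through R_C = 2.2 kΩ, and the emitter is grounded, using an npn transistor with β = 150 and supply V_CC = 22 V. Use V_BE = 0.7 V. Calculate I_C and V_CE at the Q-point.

I_C ≈ 9.7 mA, V_CE ≈ 0.7 V

Base loop: V_CC = I_B·R_B + V_BE, so I_B = (22 − 0.7)/330 kΩ = 0.0645 mA.
In the active region I_C = β·I_B = 150 × 0.0645 = 9.68 mA.
Collector loop: V_CE = V_CC − I_C·R_C = 22 − 9.68×2.2 = 0.7 V.
Since V_CE = 0.7 V > V_CE(sat) ≈ 0.2 V, the transistor is in the active region as assumed.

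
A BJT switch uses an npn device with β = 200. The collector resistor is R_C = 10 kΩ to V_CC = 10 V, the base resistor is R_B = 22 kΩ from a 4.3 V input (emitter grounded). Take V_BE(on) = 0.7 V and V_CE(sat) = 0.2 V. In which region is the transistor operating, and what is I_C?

Assume active: I_B = (4.3 − 0.7)/22 = 0.164 mA, giving I_C = β·I_B = 32.7 mA.
But then V_CE = 10 − 32.7×10 = -317 V < V_CE(sat) = 0.2 V — impossible in the active region.
So the transistor is saturated. With V_CE = 0.2 V, I_C = (V_CC − 0.2)/R_C = 9.8/10 = 0.98 mA.
Check: β·I_B = 32.7 mA > I_C = 0.98 mA, confirming saturation.

saturation; I_C ≈ 0.98 mA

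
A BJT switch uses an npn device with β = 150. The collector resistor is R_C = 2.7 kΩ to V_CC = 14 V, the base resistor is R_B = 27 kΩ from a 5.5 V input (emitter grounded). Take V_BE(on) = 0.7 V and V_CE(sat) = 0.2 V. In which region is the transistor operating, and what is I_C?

Assume active: I_B = (5.5 − 0.7)/27 = 0.178 mA, giving I_C = β·I_B = 26.7 mA.
But then V_CE = 14 − 26.7×2.7 = -58 V < V_CE(sat) = 0.2 V — impossible in the active region.
So the transistor is saturated. With V_CE = 0.2 V, I_C = (V_CC − 0.2)/R_C = 13.8/2.7 = 5.11 mA.
Check: β·I_B = 26.7 mA > I_C = 5.11 mA, confirming saturation.

saturation; I_C ≈ 5.1 mA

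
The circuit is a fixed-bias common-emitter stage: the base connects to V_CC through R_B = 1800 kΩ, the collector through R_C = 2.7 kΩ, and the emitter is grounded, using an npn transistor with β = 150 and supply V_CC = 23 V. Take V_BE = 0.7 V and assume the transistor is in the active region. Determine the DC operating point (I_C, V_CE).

I_C ≈ 1.9 mA, V_CE ≈ 18 V

Base loop: V_CC = I_B·R_B + V_BE, so I_B = (23 − 0.7)/1800 kΩ = 0.0124 mA.
In the active region I_C = β·I_B = 150 × 0.0124 = 1.86 mA.
Collector loop: V_CE = V_CC − I_C·R_C = 23 − 1.86×2.7 = 18 V.
Since V_CE = 18 V > V_CE(sat) ≈ 0.2 V, the transistor is in the active region as assumed.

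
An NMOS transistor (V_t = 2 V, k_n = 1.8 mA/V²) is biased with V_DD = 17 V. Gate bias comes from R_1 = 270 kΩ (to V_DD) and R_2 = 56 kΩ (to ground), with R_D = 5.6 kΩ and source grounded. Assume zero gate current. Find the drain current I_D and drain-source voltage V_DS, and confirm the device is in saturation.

V_G = V_DD·R_2/(R_1+R_2) = 17×56/326 = 2.92 V. With the source grounded, V_GS = V_G = 2.92 V.
Assume saturation: I_D = (k_n/2)(V_GS − V_t)² = (1.8/2)×(2.92 − 2)² = 0.9×0.92² = 0.762 mA.
V_DS = V_DD − I_D·R_D = 17 − 0.762×5.6 = 12.7 V.
Saturation requires V_DS ≥ V_GS − V_t = 0.92 V; 12.7 ≥ 0.92 ✓.

I_D ≈ 0.76 mA, V_DS ≈ 13 V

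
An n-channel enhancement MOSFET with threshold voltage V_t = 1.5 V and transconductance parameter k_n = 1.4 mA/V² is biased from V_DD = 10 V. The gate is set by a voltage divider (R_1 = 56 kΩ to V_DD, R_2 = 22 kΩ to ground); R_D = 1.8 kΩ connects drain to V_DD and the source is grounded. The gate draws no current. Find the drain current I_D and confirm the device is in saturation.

V_G = V_DD·R_2/(R_1+R_2) = 10×22/78 = 2.82 V. With the source grounded, V_GS = V_G = 2.82 V.
Assume saturation: I_D = (k_n/2)(V_GS − V_t)² = (1.4/2)×(2.82 − 1.5)² = 0.7×1.32² = 1.22 mA.
V_DS = V_DD − I_D·R_D = 10 − 1.22×1.8 = 7.8 V.
Saturation requires V_DS ≥ V_GS − V_t = 1.32 V; 7.8 ≥ 1.32 ✓.

I_D ≈ 1.2 mA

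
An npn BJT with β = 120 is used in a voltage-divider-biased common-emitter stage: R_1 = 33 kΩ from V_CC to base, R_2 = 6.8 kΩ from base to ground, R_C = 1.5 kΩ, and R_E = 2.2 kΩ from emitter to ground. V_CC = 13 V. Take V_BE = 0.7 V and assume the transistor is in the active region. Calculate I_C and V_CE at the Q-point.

Thevenize the base divider: V_Th = V_CC·R_2/(R_1+R_2) = 13×6.8/39.8 = 2.22 V, R_Th = R_1‖R_2 = 5.64 kΩ.
Base-emitter loop: V_Th = I_B·R_Th + V_BE + (β+1)I_B·R_E, so I_B = (2.22 − 0.7) / (5.64 + 121×2.2) = 0.0056 mA.
I_C = β·I_B = 120×0.0056 = 0.671 mA, and I_E = (β+1)I_B = 0.677 mA.
V_CE = V_CC − I_C·R_C − I_E·R_E = 13 − 0.671×1.5 − 0.677×2.2 = 10.5 V.
V_CE = 10.5 V > 0.2 V confirms active-region operation.

I_C ≈ 0.67 mA, V_CE ≈ 11 V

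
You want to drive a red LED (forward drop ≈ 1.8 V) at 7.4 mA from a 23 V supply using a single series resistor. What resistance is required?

R ≈ 2.9 kΩ

The resistor drops V_S − V_D = 23 − 1.8 = 21.2 V at 7.4 mA.
R = 21.2 V / 7.4 mA = 2.86 kΩ.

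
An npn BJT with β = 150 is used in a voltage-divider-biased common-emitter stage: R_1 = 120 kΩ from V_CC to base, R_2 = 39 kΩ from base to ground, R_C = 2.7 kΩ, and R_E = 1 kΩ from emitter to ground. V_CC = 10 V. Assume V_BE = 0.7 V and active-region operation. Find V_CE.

Thevenize the base divider: V_Th = V_CC·R_2/(R_1+R_2) = 10×39/159 = 2.45 V, R_Th = R_1‖R_2 = 29.4 kΩ.
Base-emitter loop: V_Th = I_B·R_Th + V_BE + (β+1)I_B·R_E, so I_B = (2.45 − 0.7) / (29.4 + 151×1) = 0.00971 mA.
I_C = β·I_B = 150×0.00971 = 1.46 mA, and I_E = (β+1)I_B = 1.47 mA.
V_CE = V_CC − I_C·R_C − I_E·R_E = 10 − 1.46×2.7 − 1.47×1 = 4.6 V.
V_CE = 4.6 V > 0.2 V confirms active-region operation.

V_CE ≈ 4.6 V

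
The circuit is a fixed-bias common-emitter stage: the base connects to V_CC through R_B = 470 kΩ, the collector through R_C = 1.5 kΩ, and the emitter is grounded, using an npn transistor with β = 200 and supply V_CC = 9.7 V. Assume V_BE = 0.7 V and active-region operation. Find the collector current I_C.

I_C ≈ 3.8 mA

Base loop: V_CC = I_B·R_B + V_BE, so I_B = (9.7 − 0.7)/470 kΩ = 0.0191 mA.
In the active region I_C = β·I_B = 200 × 0.0191 = 3.83 mA.
Collector loop: V_CE = V_CC − I_C·R_C = 9.7 − 3.83×1.5 = 3.96 V.
Since V_CE = 3.96 V > V_CE(sat) ≈ 0.2 V, the transistor is in the active region as assumed.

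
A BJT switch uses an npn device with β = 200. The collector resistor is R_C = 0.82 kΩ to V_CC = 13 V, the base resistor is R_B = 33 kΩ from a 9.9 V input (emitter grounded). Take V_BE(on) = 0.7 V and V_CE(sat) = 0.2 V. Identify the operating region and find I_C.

Assume active: I_B = (9.9 − 0.7)/33 = 0.279 mA, giving I_C = β·I_B = 55.8 mA.
But then V_CE = 13 − 55.8×0.82 = -32.7 V < V_CE(sat) = 0.2 V — impossible in the active region.
So the transistor is saturated. With V_CE = 0.2 V, I_C = (V_CC − 0.2)/R_C = 12.8/0.82 = 15.6 mA.
Check: β·I_B = 55.8 mA > I_C = 15.6 mA, confirming saturation.

saturation; I_C ≈ 16 mA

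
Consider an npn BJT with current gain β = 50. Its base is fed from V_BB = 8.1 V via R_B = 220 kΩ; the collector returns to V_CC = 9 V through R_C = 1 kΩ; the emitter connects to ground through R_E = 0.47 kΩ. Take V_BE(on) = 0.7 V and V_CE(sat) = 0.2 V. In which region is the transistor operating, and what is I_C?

Assume active. Base-emitter loop: I_B = (V_BB − V_BE)/(R_B + (β+1)R_E) = (8.1 − 0.7)/(220 + 51×0.47) = 0.0303 mA.
I_C = β·I_B = 50×0.0303 = 1.52 mA.
V_CE = V_CC − I_C·R_C − I_E·R_E = 9 − 1.52×1 − 1.55×0.47 = 6.76 V > V_CE(sat), so the active-region assumption holds.

active; I_C ≈ 1.5 mA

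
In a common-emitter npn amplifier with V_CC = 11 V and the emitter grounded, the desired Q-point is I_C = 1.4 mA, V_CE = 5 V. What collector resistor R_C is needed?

Collector loop: V_CC = I_C·R_C + V_CE.
R_C = (V_CC − V_CE)/I_C = (11 − 5)/1.4 = 4.29 kΩ.

R_C ≈ 4.3 kΩ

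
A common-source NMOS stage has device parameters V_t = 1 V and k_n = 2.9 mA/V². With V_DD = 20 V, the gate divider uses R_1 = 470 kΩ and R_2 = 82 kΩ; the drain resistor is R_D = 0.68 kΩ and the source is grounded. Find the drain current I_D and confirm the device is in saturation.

V_G = V_DD·R_2/(R_1+R_2) = 20×82/552 = 2.97 V. With the source grounded, V_GS = V_G = 2.97 V.
Assume saturation: I_D = (k_n/2)(V_GS − V_t)² = (2.9/2)×(2.97 − 1)² = 1.45×1.97² = 5.63 mA.
V_DS = V_DD − I_D·R_D = 20 − 5.63×0.68 = 16.2 V.
Saturation requires V_DS ≥ V_GS − V_t = 1.97 V; 16.2 ≥ 1.97 ✓.

I_D ≈ 5.6 mA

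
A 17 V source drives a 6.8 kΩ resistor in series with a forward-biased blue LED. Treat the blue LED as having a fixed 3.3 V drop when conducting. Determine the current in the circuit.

KVL around the loop: 17 = V_D + I·R = 3.3 + I × 6.8 kΩ.
So I = (17 − 3.3) / 6.8 kΩ = 13.7 / 6.8 = 2.01 mA.

I ≈ 2 mA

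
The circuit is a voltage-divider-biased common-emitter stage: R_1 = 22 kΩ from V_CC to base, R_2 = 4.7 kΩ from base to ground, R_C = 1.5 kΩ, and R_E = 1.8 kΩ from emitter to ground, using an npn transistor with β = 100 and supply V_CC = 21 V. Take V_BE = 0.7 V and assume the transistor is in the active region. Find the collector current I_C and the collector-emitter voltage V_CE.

Thevenize the base divider: V_Th = V_CC·R_2/(R_1+R_2) = 21×4.7/26.7 = 3.7 V, R_Th = R_1‖R_2 = 3.87 kΩ.
Base-emitter loop: V_Th = I_B·R_Th + V_BE + (β+1)I_B·R_E, so I_B = (3.7 − 0.7) / (3.87 + 101×1.8) = 0.0161 mA.
I_C = β·I_B = 100×0.0161 = 1.61 mA, and I_E = (β+1)I_B = 1.63 mA.
V_CE = V_CC − I_C·R_C − I_E·R_E = 21 − 1.61×1.5 − 1.63×1.8 = 15.6 V.
V_CE = 15.6 V > 0.2 V confirms active-region operation.

I_C ≈ 1.6 mA, V_CE ≈ 16 V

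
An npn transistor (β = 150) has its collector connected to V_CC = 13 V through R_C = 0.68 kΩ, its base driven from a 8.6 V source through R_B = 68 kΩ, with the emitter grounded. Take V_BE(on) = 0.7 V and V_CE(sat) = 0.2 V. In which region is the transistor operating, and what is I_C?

active; I_C ≈ 17 mA

Assume active. Base-emitter loop: I_B = (V_BB − V_BE)/R_B = (8.6 − 0.7)/68 = 0.116 mA.
I_C = β·I_B = 150×0.116 = 17.4 mA.
V_CE = V_CC − I_C·R_C = 13 − 17.4×0.68 = 1.15 V > V_CE(sat), so the active-region assumption holds.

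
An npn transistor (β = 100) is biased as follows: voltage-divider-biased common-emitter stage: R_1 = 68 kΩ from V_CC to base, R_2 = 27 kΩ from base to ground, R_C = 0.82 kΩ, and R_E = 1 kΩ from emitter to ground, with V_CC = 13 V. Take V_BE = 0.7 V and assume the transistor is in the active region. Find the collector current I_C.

Thevenize the base divider: V_Th = V_CC·R_2/(R_1+R_2) = 13×27/95 = 3.69 V, R_Th = R_1‖R_2 = 19.3 kΩ.
Base-emitter loop: V_Th = I_B·R_Th + V_BE + (β+1)I_B·R_E, so I_B = (3.69 − 0.7) / (19.3 + 101×1) = 0.0249 mA.
I_C = β·I_B = 100×0.0249 = 2.49 mA, and I_E = (β+1)I_B = 2.51 mA.
V_CE = V_CC − I_C·R_C − I_E·R_E = 13 − 2.49×0.82 − 2.51×1 = 8.45 V.
V_CE = 8.45 V > 0.2 V confirms active-region operation.

I_C ≈ 2.5 mA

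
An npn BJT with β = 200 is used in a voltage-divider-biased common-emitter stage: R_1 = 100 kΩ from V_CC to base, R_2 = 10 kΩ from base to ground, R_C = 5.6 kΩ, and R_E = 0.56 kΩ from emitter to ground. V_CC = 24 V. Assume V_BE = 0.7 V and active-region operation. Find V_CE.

V_CE ≈ 9 V

Thevenize the base divider: V_Th = V_CC·R_2/(R_1+R_2) = 24×10/110 = 2.18 V, R_Th = R_1‖R_2 = 9.09 kΩ.
Base-emitter loop: V_Th = I_B·R_Th + V_BE + (β+1)I_B·R_E, so I_B = (2.18 − 0.7) / (9.09 + 201×0.56) = 0.0122 mA.
I_C = β·I_B = 200×0.0122 = 2.44 mA, and I_E = (β+1)I_B = 2.45 mA.
V_CE = V_CC − I_C·R_C − I_E·R_E = 24 − 2.44×5.6 − 2.45×0.56 = 8.99 V.
V_CE = 8.99 V > 0.2 V confirms active-region operation.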